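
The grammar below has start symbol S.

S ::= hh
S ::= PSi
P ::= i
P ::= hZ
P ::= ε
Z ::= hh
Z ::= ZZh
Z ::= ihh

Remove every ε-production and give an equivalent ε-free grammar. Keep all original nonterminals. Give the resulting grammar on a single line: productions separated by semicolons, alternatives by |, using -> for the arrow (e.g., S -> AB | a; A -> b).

Nullable set: {P}.
S -> PSi: P nullable, giving PSi | Si.
Drop P -> ε.
Unchanged (no nullable symbols): S -> hh; P -> hZ; P -> i; Z -> ZZh; Z -> hh; Z -> ihh.

S -> Si | hh | PSi; P -> i | hZ; Z -> hh | ZZh | ihh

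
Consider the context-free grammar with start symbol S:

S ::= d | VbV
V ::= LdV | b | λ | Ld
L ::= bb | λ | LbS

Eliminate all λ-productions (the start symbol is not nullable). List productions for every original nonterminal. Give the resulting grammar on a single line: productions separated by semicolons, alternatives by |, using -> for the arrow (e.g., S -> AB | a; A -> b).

Nullable set: {L, V}.
S -> VbV: V, V nullable, giving Vb | VbV | b | bV.
Drop L -> λ.
L -> LbS: L nullable, giving LbS | bS.
Drop V -> λ.
V -> Ld: L nullable, giving Ld | d.
V -> LdV: L, V nullable, giving Ld | LdV | d | dV.
Unchanged (no nullable symbols): S -> d; L -> bb; V -> b.

S -> b | d | Vb | bV | VbV; L -> bS | bb | LbS; V -> b | d | Ld | dV | LdV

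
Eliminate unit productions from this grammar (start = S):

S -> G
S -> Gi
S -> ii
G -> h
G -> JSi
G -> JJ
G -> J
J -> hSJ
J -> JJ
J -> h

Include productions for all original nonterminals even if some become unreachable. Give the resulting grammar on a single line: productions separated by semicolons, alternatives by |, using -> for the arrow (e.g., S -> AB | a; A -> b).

S -> h | Gi | JJ | ii | JSi | hSJ; G -> h | JJ | JSi | hSJ; J -> h | JJ | hSJ

Unit productions: G->J, S->G.
Unit pairs (A ⇒* B via units): (G,J), (S,G), (S,J).
S: inherits non-unit rules of {G, J, S} → Gi | JJ | JSi | h | hSJ | ii.
G: inherits non-unit rules of {G, J} → JJ | JSi | h | hSJ.
J: inherits non-unit rules of {J} → JJ | h | hSJ.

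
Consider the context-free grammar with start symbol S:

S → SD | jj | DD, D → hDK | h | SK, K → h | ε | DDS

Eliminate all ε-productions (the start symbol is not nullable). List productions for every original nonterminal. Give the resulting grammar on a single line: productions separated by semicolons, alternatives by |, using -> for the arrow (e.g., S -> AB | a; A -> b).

S -> DD | SD | jj; D -> S | h | SK | hD | hDK; K -> h | DDS

Nullable set: {K}.
D -> SK: K nullable, giving S | SK.
D -> hDK: K nullable, giving hD | hDK.
Drop K -> ε.
Unchanged (no nullable symbols): S -> DD; S -> SD; S -> jj; D -> h; K -> DDS; K -> h.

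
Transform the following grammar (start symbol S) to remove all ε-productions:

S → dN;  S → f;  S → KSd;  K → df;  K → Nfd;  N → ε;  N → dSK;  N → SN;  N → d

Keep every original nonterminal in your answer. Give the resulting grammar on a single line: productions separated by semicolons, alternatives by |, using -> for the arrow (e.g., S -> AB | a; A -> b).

S -> d | f | dN | KSd; K -> df | fd | Nfd; N -> S | d | SN | dSK

Nullable set: {N}.
S -> dN: N nullable, giving d | dN.
K -> Nfd: N nullable, giving Nfd | fd.
Drop N -> ε.
N -> SN: N nullable, giving S | SN.
Unchanged (no nullable symbols): S -> KSd; S -> f; K -> df; N -> d; N -> dSK.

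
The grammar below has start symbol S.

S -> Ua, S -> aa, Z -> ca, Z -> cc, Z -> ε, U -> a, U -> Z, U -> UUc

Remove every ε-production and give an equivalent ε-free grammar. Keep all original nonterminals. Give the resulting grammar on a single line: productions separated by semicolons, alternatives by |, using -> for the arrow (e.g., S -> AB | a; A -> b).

S -> a | Ua | aa; U -> Z | a | c | Uc | UUc; Z -> ca | cc

Nullable set: {U, Z}.
S -> Ua: U nullable, giving Ua | a.
U -> UUc: U, U nullable, giving UUc | Uc | c.
U -> Z: Z nullable, giving Z.
Drop Z -> ε.
Unchanged (no nullable symbols): S -> aa; U -> a; Z -> ca; Z -> cc.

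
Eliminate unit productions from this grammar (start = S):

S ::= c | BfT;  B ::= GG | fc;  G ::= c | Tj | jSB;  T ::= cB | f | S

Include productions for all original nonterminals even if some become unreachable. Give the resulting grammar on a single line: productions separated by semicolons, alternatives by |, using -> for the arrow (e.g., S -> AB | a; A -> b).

S -> c | BfT; B -> GG | fc; G -> c | Tj | jSB; T -> c | f | cB | BfT

Unit productions: T->S.
Unit pairs (A ⇒* B via units): (T,S).
S: inherits non-unit rules of {S} → BfT | c.
B: inherits non-unit rules of {B} → GG | fc.
G: inherits non-unit rules of {G} → Tj | c | jSB.
T: inherits non-unit rules of {S, T} → BfT | c | cB | f.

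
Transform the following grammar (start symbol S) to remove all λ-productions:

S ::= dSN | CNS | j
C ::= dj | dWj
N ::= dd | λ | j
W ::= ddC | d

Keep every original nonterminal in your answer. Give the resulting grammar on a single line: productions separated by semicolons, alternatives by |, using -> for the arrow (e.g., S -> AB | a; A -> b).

S -> j | CS | dS | CNS | dSN; C -> dj | dWj; N -> j | dd; W -> d | ddC

Nullable set: {N}.
S -> CNS: N nullable, giving CNS | CS.
S -> dSN: N nullable, giving dS | dSN.
Drop N -> λ.
Unchanged (no nullable symbols): S -> j; C -> dWj; C -> dj; N -> dd; N -> j; W -> d; W -> ddC.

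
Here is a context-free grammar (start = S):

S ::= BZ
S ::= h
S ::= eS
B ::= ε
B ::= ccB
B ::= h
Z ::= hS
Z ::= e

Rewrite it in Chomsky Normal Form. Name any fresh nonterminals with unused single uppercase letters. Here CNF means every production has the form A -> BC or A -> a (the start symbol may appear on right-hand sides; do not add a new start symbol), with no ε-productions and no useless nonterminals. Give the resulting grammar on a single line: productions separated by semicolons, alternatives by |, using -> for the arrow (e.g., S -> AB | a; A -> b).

S -> e | h | BZ | CS | DS; A -> c; B -> h | AA | AE; C -> e; D -> h; E -> AB; Z -> e | DS

Nullable: {B}; after ε-elimination: S -> Z | h | BZ | eS; B -> h | cc | ccB; Z -> e | hS.
After unit-elimination: S -> e | h | BZ | eS | hS; B -> h | cc | ccB; Z -> e | hS.
TERM: introduce A -> c, C -> e, D -> h and substitute in every rule of length ≥2.
BIN: B -> AAB becomes B -> AE, E -> AB.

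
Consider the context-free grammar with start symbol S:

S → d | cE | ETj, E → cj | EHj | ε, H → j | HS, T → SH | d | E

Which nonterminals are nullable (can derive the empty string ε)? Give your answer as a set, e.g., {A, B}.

Directly nullable (have an ε-rule): {E}.
T is nullable via T -> E (every symbol on the right is already known nullable).
Not nullable: H, S — each has a terminal in every rule's right-hand side or depends on a non-nullable symbol.

{E, T}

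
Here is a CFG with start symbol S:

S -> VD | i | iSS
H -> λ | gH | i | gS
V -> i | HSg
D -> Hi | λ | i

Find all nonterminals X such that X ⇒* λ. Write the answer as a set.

Directly nullable (have an ε-rule): {D, H}.
Not nullable: S, V — each has a terminal in every rule's right-hand side or depends on a non-nullable symbol.

{D, H}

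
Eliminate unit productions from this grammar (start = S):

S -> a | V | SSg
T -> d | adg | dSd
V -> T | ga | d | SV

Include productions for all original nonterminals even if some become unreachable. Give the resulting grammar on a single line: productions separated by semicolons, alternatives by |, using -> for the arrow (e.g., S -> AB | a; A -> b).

Unit productions: S->V, V->T.
Unit pairs (A ⇒* B via units): (S,T), (S,V), (V,T).
S: inherits non-unit rules of {S, T, V} → SSg | SV | a | adg | d | dSd | ga.
T: inherits non-unit rules of {T} → adg | d | dSd.
V: inherits non-unit rules of {T, V} → SV | adg | d | dSd | ga.

S -> a | d | SV | ga | SSg | adg | dSd; T -> d | adg | dSd; V -> d | SV | ga | adg | dSd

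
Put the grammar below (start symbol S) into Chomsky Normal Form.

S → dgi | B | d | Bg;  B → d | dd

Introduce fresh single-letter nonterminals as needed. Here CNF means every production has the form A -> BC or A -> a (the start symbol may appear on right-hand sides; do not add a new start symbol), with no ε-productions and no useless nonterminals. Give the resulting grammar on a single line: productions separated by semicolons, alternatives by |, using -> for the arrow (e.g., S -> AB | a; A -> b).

No ε-productions.
After unit-elimination: S -> d | Bg | dd | dgi; B -> d | dd.
TERM: introduce A -> d, C -> g, D -> i and substitute in every rule of length ≥2.
BIN: S -> ACD becomes S -> AE, E -> CD.

S -> d | AA | AE | BC; A -> d; B -> d | AA; C -> g; D -> i; E -> CD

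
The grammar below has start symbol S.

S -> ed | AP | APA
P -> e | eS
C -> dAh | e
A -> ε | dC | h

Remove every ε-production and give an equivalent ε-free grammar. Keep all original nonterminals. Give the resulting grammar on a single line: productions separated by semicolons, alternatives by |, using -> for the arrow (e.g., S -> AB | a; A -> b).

S -> P | AP | PA | ed | APA; A -> h | dC; C -> e | dh | dAh; P -> e | eS

Nullable set: {A}.
S -> AP: A nullable, giving AP | P.
S -> APA: A, A nullable, giving AP | APA | P | PA.
Drop A -> ε.
C -> dAh: A nullable, giving dAh | dh.
Unchanged (no nullable symbols): S -> ed; A -> dC; A -> h; C -> e; P -> e; P -> eS.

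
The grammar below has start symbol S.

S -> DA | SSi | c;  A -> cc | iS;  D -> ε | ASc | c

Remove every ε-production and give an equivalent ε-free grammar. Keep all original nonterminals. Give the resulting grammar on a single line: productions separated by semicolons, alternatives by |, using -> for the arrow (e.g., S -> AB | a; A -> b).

S -> A | c | DA | SSi; A -> cc | iS; D -> c | ASc

Nullable set: {D}.
S -> DA: D nullable, giving A | DA.
Drop D -> ε.
Unchanged (no nullable symbols): S -> SSi; S -> c; A -> cc; A -> iS; D -> ASc; D -> c.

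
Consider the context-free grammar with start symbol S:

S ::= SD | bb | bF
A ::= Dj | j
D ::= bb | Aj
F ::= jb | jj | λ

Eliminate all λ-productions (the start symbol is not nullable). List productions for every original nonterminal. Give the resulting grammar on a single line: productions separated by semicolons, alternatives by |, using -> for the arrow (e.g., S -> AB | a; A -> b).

Nullable set: {F}.
S -> bF: F nullable, giving b | bF.
Drop F -> λ.
Unchanged (no nullable symbols): S -> SD; S -> bb; A -> Dj; A -> j; D -> Aj; D -> bb; F -> jb; F -> jj.

S -> b | SD | bF | bb; A -> j | Dj; D -> Aj | bb; F -> jb | jj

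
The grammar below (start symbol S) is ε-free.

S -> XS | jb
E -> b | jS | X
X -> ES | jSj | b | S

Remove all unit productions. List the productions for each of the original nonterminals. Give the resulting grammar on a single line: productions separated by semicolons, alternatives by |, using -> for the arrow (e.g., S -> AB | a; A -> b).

Unit productions: E->X, X->S.
Unit pairs (A ⇒* B via units): (E,S), (E,X), (X,S).
S: inherits non-unit rules of {S} → XS | jb.
E: inherits non-unit rules of {E, S, X} → ES | XS | b | jS | jSj | jb.
X: inherits non-unit rules of {S, X} → ES | XS | b | jSj | jb.

S -> XS | jb; E -> b | ES | XS | jS | jb | jSj; X -> b | ES | XS | jb | jSj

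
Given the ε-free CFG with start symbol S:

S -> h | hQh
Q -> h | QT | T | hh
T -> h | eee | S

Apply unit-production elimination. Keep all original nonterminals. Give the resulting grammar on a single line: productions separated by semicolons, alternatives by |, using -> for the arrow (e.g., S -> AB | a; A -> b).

Unit productions: Q->T, T->S.
Unit pairs (A ⇒* B via units): (Q,S), (Q,T), (T,S).
S: inherits non-unit rules of {S} → h | hQh.
Q: inherits non-unit rules of {Q, S, T} → QT | eee | h | hQh | hh.
T: inherits non-unit rules of {S, T} → eee | h | hQh.

S -> h | hQh; Q -> h | QT | hh | eee | hQh; T -> h | eee | hQh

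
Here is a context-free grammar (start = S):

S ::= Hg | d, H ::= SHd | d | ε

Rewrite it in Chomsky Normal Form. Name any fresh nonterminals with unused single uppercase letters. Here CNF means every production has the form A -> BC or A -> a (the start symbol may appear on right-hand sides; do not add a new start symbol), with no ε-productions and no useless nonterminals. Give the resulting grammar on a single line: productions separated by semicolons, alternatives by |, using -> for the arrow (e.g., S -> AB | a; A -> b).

Nullable: {H}; after ε-elimination: S -> d | g | Hg; H -> d | Sd | SHd.
No unit productions to eliminate.
TERM: introduce A -> d, B -> g and substitute in every rule of length ≥2.
BIN: H -> SHA becomes H -> SC, C -> HA.

S -> d | g | HB; A -> d; B -> g; C -> HA; H -> d | SA | SC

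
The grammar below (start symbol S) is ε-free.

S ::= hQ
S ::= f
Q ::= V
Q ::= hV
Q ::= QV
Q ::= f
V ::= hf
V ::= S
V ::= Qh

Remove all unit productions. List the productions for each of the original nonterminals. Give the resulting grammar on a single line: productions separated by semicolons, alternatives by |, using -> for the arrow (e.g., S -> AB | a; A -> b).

S -> f | hQ; Q -> f | QV | Qh | hQ | hV | hf; V -> f | Qh | hQ | hf

Unit productions: Q->V, V->S.
Unit pairs (A ⇒* B via units): (Q,S), (Q,V), (V,S).
S: inherits non-unit rules of {S} → f | hQ.
Q: inherits non-unit rules of {Q, S, V} → QV | Qh | f | hQ | hV | hf.
V: inherits non-unit rules of {S, V} → Qh | f | hQ | hf.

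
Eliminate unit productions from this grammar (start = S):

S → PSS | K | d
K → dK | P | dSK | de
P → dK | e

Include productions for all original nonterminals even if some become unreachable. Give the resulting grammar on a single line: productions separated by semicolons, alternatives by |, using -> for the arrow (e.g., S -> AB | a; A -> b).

Unit productions: K->P, S->K.
Unit pairs (A ⇒* B via units): (K,P), (S,K), (S,P).
S: inherits non-unit rules of {K, P, S} → PSS | d | dK | dSK | de | e.
K: inherits non-unit rules of {K, P} → dK | dSK | de | e.
P: inherits non-unit rules of {P} → dK | e.

S -> d | e | dK | de | PSS | dSK; K -> e | dK | de | dSK; P -> e | dK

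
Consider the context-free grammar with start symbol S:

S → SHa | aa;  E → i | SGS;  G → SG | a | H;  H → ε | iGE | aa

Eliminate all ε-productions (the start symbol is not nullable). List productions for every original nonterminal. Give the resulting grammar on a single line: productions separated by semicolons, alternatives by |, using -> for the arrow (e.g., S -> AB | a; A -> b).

Nullable set: {G, H}.
S -> SHa: H nullable, giving SHa | Sa.
E -> SGS: G nullable, giving SGS | SS.
G -> H: H nullable, giving H.
G -> SG: G nullable, giving S | SG.
Drop H -> ε.
H -> iGE: G nullable, giving iE | iGE.
Unchanged (no nullable symbols): S -> aa; E -> i; G -> a; H -> aa.

S -> Sa | aa | SHa; E -> i | SS | SGS; G -> H | S | a | SG; H -> aa | iE | iGE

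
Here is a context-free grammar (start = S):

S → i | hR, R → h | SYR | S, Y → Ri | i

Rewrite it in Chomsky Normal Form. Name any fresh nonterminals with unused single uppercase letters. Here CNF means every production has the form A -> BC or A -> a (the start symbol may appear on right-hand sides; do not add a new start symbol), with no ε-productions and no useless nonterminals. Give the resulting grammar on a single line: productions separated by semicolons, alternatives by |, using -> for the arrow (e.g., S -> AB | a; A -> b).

S -> i | AR; A -> h; B -> i; C -> YR; R -> h | i | AR | SC; Y -> i | RB

No ε-productions.
After unit-elimination: S -> i | hR; R -> h | i | hR | SYR; Y -> i | Ri.
TERM: introduce A -> h, B -> i and substitute in every rule of length ≥2.
BIN: R -> SYR becomes R -> SC, C -> YR.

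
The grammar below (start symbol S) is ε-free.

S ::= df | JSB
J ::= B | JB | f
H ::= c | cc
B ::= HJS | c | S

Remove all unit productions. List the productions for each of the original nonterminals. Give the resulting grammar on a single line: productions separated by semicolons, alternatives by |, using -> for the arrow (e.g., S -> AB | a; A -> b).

S -> df | JSB; B -> c | df | HJS | JSB; H -> c | cc; J -> c | f | JB | df | HJS | JSB

Unit productions: B->S, J->B.
Unit pairs (A ⇒* B via units): (B,S), (J,B), (J,S).
S: inherits non-unit rules of {S} → JSB | df.
B: inherits non-unit rules of {B, S} → HJS | JSB | c | df.
H: inherits non-unit rules of {H} → c | cc.
J: inherits non-unit rules of {B, J, S} → HJS | JB | JSB | c | df | f.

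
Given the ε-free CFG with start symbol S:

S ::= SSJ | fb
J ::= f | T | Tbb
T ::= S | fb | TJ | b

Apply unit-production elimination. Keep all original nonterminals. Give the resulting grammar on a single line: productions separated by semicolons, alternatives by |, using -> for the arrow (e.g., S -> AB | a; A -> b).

Unit productions: J->T, T->S.
Unit pairs (A ⇒* B via units): (J,S), (J,T), (T,S).
S: inherits non-unit rules of {S} → SSJ | fb.
J: inherits non-unit rules of {J, S, T} → SSJ | TJ | Tbb | b | f | fb.
T: inherits non-unit rules of {S, T} → SSJ | TJ | b | fb.

S -> fb | SSJ; J -> b | f | TJ | fb | SSJ | Tbb; T -> b | TJ | fb | SSJ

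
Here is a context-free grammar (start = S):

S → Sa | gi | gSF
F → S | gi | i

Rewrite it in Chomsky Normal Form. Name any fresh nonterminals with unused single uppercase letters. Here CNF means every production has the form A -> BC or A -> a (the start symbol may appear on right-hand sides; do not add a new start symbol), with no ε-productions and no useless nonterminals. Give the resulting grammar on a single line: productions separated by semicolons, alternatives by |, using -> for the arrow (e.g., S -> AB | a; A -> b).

S -> BC | BE | SA; A -> a; B -> g; C -> i; D -> SF; E -> SF; F -> i | BC | BD | SA

No ε-productions.
After unit-elimination: S -> Sa | gi | gSF; F -> i | Sa | gi | gSF.
TERM: introduce A -> a, B -> g, C -> i and substitute in every rule of length ≥2.
BIN: F -> BSF becomes F -> BD, D -> SF; S -> BSF becomes S -> BE, E -> SF.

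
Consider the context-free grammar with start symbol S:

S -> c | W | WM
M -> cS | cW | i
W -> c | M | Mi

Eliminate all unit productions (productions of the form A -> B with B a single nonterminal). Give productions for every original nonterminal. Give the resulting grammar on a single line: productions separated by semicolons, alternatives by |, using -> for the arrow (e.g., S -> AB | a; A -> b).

S -> c | i | Mi | WM | cS | cW; M -> i | cS | cW; W -> c | i | Mi | cS | cW

Unit productions: S->W, W->M.
Unit pairs (A ⇒* B via units): (S,M), (S,W), (W,M).
S: inherits non-unit rules of {M, S, W} → Mi | WM | c | cS | cW | i.
M: inherits non-unit rules of {M} → cS | cW | i.
W: inherits non-unit rules of {M, W} → Mi | c | cS | cW | i.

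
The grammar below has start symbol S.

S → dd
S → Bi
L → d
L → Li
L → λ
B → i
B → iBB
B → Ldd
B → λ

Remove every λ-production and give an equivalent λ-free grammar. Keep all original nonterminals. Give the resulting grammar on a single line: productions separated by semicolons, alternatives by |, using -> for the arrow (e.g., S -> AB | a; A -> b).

S -> i | Bi | dd; B -> i | dd | iB | Ldd | iBB; L -> d | i | Li

Nullable set: {B, L}.
S -> Bi: B nullable, giving Bi | i.
Drop B -> λ.
B -> Ldd: L nullable, giving Ldd | dd.
B -> iBB: B, B nullable, giving i | iB | iBB.
Drop L -> λ.
L -> Li: L nullable, giving Li | i.
Unchanged (no nullable symbols): S -> dd; B -> i; L -> d.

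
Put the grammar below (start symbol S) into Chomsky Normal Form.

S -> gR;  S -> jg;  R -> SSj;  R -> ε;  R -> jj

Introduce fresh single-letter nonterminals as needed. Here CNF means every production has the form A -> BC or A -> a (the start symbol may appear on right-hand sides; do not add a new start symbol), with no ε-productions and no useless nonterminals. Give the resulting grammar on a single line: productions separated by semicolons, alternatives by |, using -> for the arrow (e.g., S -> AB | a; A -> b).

Nullable: {R}; after ε-elimination: S -> g | gR | jg; R -> jj | SSj.
No unit productions to eliminate.
TERM: introduce B -> g, A -> j and substitute in every rule of length ≥2.
BIN: R -> SSA becomes R -> SC, C -> SA.

S -> g | AB | BR; A -> j; B -> g; C -> SA; R -> AA | SC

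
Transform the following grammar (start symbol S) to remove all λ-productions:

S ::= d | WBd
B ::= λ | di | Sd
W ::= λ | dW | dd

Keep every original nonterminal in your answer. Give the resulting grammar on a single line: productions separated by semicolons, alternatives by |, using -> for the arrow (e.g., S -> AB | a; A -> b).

S -> d | Bd | Wd | WBd; B -> Sd | di; W -> d | dW | dd

Nullable set: {B, W}.
S -> WBd: W, B nullable, giving Bd | WBd | Wd | d.
Drop B -> λ.
Drop W -> λ.
W -> dW: W nullable, giving d | dW.
Unchanged (no nullable symbols): S -> d; B -> Sd; B -> di; W -> dd.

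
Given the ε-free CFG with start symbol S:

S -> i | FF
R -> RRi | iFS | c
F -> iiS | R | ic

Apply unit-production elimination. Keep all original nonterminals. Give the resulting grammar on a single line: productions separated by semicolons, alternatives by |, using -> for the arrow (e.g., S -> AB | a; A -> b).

S -> i | FF; F -> c | ic | RRi | iFS | iiS; R -> c | RRi | iFS

Unit productions: F->R.
Unit pairs (A ⇒* B via units): (F,R).
S: inherits non-unit rules of {S} → FF | i.
F: inherits non-unit rules of {F, R} → RRi | c | iFS | ic | iiS.
R: inherits non-unit rules of {R} → RRi | c | iFS.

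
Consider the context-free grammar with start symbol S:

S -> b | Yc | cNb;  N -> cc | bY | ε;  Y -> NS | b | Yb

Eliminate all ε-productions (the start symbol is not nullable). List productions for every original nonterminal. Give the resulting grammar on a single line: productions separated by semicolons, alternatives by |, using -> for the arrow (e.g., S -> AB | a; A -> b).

Nullable set: {N}.
S -> cNb: N nullable, giving cNb | cb.
Drop N -> ε.
Y -> NS: N nullable, giving NS | S.
Unchanged (no nullable symbols): S -> Yc; S -> b; N -> bY; N -> cc; Y -> Yb; Y -> b.

S -> b | Yc | cb | cNb; N -> bY | cc; Y -> S | b | NS | Yb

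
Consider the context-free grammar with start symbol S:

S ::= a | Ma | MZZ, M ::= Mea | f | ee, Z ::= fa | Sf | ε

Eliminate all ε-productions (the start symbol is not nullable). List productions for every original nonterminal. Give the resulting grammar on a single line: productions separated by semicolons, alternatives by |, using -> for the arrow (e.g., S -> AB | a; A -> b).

Nullable set: {Z}.
S -> MZZ: Z, Z nullable, giving M | MZ | MZZ.
Drop Z -> ε.
Unchanged (no nullable symbols): S -> Ma; S -> a; M -> Mea; M -> ee; M -> f; Z -> Sf; Z -> fa.

S -> M | a | MZ | Ma | MZZ; M -> f | ee | Mea; Z -> Sf | fa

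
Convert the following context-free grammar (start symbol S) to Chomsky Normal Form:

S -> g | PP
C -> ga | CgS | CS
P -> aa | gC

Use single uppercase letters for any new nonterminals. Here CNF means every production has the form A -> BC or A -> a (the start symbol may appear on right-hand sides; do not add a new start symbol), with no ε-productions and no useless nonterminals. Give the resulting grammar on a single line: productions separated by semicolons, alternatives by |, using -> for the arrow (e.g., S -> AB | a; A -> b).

No ε-productions.
No unit productions to eliminate.
TERM: introduce B -> a, A -> g and substitute in every rule of length ≥2.
BIN: C -> CAS becomes C -> CD, D -> AS.

S -> g | PP; A -> g; B -> a; C -> AB | CD | CS; D -> AS; P -> AC | BB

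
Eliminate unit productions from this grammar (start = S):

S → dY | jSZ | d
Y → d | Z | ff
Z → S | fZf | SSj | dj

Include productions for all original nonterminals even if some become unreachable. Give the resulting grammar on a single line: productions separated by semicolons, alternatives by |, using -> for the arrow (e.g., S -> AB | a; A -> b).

S -> d | dY | jSZ; Y -> d | dY | dj | ff | SSj | fZf | jSZ; Z -> d | dY | dj | SSj | fZf | jSZ

Unit productions: Y->Z, Z->S.
Unit pairs (A ⇒* B via units): (Y,S), (Y,Z), (Z,S).
S: inherits non-unit rules of {S} → d | dY | jSZ.
Y: inherits non-unit rules of {S, Y, Z} → SSj | d | dY | dj | fZf | ff | jSZ.
Z: inherits non-unit rules of {S, Z} → SSj | d | dY | dj | fZf | jSZ.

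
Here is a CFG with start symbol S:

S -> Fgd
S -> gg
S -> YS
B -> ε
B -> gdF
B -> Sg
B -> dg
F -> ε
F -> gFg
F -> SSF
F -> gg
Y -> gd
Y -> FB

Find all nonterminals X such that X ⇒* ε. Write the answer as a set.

{B, F, Y}

Directly nullable (have an ε-rule): {B, F}.
Y is nullable via Y -> FB (every symbol on the right is already known nullable).
Not nullable: S — each has a terminal in every rule's right-hand side or depends on a non-nullable symbol.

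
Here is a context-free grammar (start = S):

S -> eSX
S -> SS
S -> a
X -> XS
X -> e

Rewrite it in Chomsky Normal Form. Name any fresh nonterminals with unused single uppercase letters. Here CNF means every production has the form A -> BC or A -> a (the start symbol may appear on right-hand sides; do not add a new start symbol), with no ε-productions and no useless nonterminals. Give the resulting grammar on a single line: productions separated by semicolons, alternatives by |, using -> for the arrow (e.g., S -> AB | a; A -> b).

S -> a | AB | SS; A -> e; B -> SX; X -> e | XS

No ε-productions.
No unit productions to eliminate.
TERM: introduce A -> e and substitute in every rule of length ≥2.
BIN: S -> ASX becomes S -> AB, B -> SX.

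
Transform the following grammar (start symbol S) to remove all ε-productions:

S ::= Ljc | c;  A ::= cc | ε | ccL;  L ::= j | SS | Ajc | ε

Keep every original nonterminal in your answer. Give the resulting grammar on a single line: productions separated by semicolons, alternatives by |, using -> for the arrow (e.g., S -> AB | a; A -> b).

S -> c | jc | Ljc; A -> cc | ccL; L -> j | SS | jc | Ajc

Nullable set: {A, L}.
S -> Ljc: L nullable, giving Ljc | jc.
Drop A -> ε.
A -> ccL: L nullable, giving cc | ccL.
Drop L -> ε.
L -> Ajc: A nullable, giving Ajc | jc.
Unchanged (no nullable symbols): S -> c; A -> cc; L -> SS; L -> j.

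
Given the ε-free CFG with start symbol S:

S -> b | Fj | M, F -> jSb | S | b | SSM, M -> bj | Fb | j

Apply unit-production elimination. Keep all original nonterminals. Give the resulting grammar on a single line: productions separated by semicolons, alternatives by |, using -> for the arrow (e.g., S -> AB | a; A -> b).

Unit productions: F->S, S->M.
Unit pairs (A ⇒* B via units): (F,M), (F,S), (S,M).
S: inherits non-unit rules of {M, S} → Fb | Fj | b | bj | j.
F: inherits non-unit rules of {F, M, S} → Fb | Fj | SSM | b | bj | j | jSb.
M: inherits non-unit rules of {M} → Fb | bj | j.

S -> b | j | Fb | Fj | bj; F -> b | j | Fb | Fj | bj | SSM | jSb; M -> j | Fb | bj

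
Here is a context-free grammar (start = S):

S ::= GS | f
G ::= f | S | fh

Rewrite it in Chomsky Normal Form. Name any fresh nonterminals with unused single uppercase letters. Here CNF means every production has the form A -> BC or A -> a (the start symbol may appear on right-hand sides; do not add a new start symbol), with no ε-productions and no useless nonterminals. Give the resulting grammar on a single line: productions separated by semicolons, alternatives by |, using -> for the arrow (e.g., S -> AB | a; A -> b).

S -> f | GS; A -> f; B -> h; G -> f | AB | GS

No ε-productions.
After unit-elimination: S -> f | GS; G -> f | GS | fh.
TERM: introduce A -> f, B -> h and substitute in every rule of length ≥2.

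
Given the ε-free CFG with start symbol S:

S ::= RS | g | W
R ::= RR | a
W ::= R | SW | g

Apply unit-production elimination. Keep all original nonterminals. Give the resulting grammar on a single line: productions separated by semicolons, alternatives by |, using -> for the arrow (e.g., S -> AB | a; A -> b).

S -> a | g | RR | RS | SW; R -> a | RR; W -> a | g | RR | SW

Unit productions: S->W, W->R.
Unit pairs (A ⇒* B via units): (S,R), (S,W), (W,R).
S: inherits non-unit rules of {R, S, W} → RR | RS | SW | a | g.
R: inherits non-unit rules of {R} → RR | a.
W: inherits non-unit rules of {R, W} → RR | SW | a | g.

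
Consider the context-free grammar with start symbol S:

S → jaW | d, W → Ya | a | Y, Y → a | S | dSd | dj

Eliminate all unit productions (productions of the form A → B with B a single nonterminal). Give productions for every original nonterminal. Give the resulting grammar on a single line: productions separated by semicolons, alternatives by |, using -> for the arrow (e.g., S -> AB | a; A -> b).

S -> d | jaW; W -> a | d | Ya | dj | dSd | jaW; Y -> a | d | dj | dSd | jaW

Unit productions: W->Y, Y->S.
Unit pairs (A ⇒* B via units): (W,S), (W,Y), (Y,S).
S: inherits non-unit rules of {S} → d | jaW.
W: inherits non-unit rules of {S, W, Y} → Ya | a | d | dSd | dj | jaW.
Y: inherits non-unit rules of {S, Y} → a | d | dSd | dj | jaW.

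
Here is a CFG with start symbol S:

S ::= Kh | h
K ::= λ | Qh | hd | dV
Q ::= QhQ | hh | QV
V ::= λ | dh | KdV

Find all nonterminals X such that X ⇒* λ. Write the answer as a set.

Directly nullable (have an ε-rule): {K, V}.
Not nullable: Q, S — each has a terminal in every rule's right-hand side or depends on a non-nullable symbol.

{K, V}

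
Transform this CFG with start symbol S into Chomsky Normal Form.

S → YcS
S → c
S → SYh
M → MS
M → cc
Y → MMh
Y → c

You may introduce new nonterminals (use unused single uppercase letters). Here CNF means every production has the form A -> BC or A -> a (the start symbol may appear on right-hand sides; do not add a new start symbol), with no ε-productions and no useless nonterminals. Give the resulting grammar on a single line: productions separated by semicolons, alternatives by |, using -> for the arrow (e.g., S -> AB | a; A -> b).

S -> c | SC | YD; A -> c; B -> h; C -> YB; D -> AS; E -> MB; M -> AA | MS; Y -> c | ME

No ε-productions.
No unit productions to eliminate.
TERM: introduce A -> c, B -> h and substitute in every rule of length ≥2.
BIN: S -> SYB becomes S -> SC, C -> YB; S -> YAS becomes S -> YD, D -> AS; Y -> MMB becomes Y -> ME, E -> MB.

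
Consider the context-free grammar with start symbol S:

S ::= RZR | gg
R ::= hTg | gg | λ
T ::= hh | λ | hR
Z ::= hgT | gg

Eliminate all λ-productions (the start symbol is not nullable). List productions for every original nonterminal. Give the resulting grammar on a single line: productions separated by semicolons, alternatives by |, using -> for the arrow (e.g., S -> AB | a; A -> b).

Nullable set: {R, T}.
S -> RZR: R, R nullable, giving RZ | RZR | Z | ZR.
Drop R -> λ.
R -> hTg: T nullable, giving hTg | hg.
Drop T -> λ.
T -> hR: R nullable, giving h | hR.
Z -> hgT: T nullable, giving hg | hgT.
Unchanged (no nullable symbols): S -> gg; R -> gg; T -> hh; Z -> gg.

S -> Z | RZ | ZR | gg | RZR; R -> gg | hg | hTg; T -> h | hR | hh; Z -> gg | hg | hgT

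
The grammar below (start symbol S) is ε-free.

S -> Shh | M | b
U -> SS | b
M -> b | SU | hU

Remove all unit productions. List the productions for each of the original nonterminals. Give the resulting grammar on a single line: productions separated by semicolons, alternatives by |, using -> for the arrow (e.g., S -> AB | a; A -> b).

S -> b | SU | hU | Shh; M -> b | SU | hU; U -> b | SS

Unit productions: S->M.
Unit pairs (A ⇒* B via units): (S,M).
S: inherits non-unit rules of {M, S} → SU | Shh | b | hU.
M: inherits non-unit rules of {M} → SU | b | hU.
U: inherits non-unit rules of {U} → SS | b.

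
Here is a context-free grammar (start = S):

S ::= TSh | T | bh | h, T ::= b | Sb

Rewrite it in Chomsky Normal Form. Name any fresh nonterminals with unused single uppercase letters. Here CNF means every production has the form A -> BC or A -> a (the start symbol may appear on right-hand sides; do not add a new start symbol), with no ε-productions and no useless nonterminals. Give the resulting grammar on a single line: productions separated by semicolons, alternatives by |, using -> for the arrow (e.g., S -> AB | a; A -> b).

No ε-productions.
After unit-elimination: S -> b | h | Sb | bh | TSh; T -> b | Sb.
TERM: introduce A -> b, B -> h and substitute in every rule of length ≥2.
BIN: S -> TSB becomes S -> TC, C -> SB.

S -> b | h | AB | SA | TC; A -> b; B -> h; C -> SB; T -> b | SA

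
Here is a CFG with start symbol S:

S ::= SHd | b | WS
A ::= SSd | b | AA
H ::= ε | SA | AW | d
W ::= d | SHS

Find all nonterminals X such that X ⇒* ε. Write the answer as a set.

Directly nullable (have an ε-rule): {H}.
Not nullable: A, S, W — each has a terminal in every rule's right-hand side or depends on a non-nullable symbol.

{H}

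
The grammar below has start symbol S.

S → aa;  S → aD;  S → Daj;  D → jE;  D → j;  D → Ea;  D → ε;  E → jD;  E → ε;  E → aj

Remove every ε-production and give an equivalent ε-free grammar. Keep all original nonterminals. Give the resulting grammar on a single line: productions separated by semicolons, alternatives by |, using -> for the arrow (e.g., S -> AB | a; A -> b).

S -> a | aD | aa | aj | Daj; D -> a | j | Ea | jE; E -> j | aj | jD

Nullable set: {D, E}.
S -> Daj: D nullable, giving Daj | aj.
S -> aD: D nullable, giving a | aD.
Drop D -> ε.
D -> Ea: E nullable, giving Ea | a.
D -> jE: E nullable, giving j | jE.
Drop E -> ε.
E -> jD: D nullable, giving j | jD.
Unchanged (no nullable symbols): S -> aa; D -> j; E -> aj.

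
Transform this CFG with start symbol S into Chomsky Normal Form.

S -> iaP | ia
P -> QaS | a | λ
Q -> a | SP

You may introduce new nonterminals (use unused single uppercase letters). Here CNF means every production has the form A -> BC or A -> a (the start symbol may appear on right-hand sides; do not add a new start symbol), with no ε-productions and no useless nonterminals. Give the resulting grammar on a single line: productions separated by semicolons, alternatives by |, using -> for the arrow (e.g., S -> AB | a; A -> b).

Nullable: {P}; after ε-elimination: S -> ia | iaP; P -> a | QaS; Q -> S | a | SP.
After unit-elimination: S -> ia | iaP; P -> a | QaS; Q -> a | SP | ia | iaP.
TERM: introduce A -> a, B -> i and substitute in every rule of length ≥2.
BIN: P -> QAS becomes P -> QC, C -> AS; Q -> BAP becomes Q -> BD, D -> AP; S -> BAP becomes S -> BE, E -> AP.

S -> BA | BE; A -> a; B -> i; C -> AS; D -> AP; E -> AP; P -> a | QC; Q -> a | BA | BD | SP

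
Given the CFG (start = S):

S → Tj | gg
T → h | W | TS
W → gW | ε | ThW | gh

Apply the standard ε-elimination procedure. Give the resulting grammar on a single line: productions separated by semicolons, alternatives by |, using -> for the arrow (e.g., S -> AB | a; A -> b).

Nullable set: {T, W}.
S -> Tj: T nullable, giving Tj | j.
T -> TS: T nullable, giving S | TS.
T -> W: W nullable, giving W.
Drop W -> ε.
W -> ThW: T, W nullable, giving Th | ThW | h | hW.
W -> gW: W nullable, giving g | gW.
Unchanged (no nullable symbols): S -> gg; T -> h; W -> gh.

S -> j | Tj | gg; T -> S | W | h | TS; W -> g | h | Th | gW | gh | hW | ThW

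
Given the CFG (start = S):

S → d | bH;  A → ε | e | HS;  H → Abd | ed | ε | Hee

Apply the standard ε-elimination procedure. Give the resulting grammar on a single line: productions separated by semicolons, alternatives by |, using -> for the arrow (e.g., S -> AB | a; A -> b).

S -> b | d | bH; A -> S | e | HS; H -> bd | ed | ee | Abd | Hee

Nullable set: {A, H}.
S -> bH: H nullable, giving b | bH.
Drop A -> ε.
A -> HS: H nullable, giving HS | S.
Drop H -> ε.
H -> Abd: A nullable, giving Abd | bd.
H -> Hee: H nullable, giving Hee | ee.
Unchanged (no nullable symbols): S -> d; A -> e; H -> ed.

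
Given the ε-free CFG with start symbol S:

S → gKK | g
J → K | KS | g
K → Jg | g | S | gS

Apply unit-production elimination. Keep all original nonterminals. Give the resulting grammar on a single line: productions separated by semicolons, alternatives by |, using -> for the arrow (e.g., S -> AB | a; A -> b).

S -> g | gKK; J -> g | Jg | KS | gS | gKK; K -> g | Jg | gS | gKK

Unit productions: J->K, K->S.
Unit pairs (A ⇒* B via units): (J,K), (J,S), (K,S).
S: inherits non-unit rules of {S} → g | gKK.
J: inherits non-unit rules of {J, K, S} → Jg | KS | g | gKK | gS.
K: inherits non-unit rules of {K, S} → Jg | g | gKK | gS.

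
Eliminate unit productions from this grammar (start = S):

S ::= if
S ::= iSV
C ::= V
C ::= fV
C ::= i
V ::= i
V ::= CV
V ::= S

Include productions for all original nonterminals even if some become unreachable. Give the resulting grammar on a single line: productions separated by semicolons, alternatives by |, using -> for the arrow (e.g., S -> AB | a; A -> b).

S -> if | iSV; C -> i | CV | fV | if | iSV; V -> i | CV | if | iSV

Unit productions: C->V, V->S.
Unit pairs (A ⇒* B via units): (C,S), (C,V), (V,S).
S: inherits non-unit rules of {S} → iSV | if.
C: inherits non-unit rules of {C, S, V} → CV | fV | i | iSV | if.
V: inherits non-unit rules of {S, V} → CV | i | iSV | if.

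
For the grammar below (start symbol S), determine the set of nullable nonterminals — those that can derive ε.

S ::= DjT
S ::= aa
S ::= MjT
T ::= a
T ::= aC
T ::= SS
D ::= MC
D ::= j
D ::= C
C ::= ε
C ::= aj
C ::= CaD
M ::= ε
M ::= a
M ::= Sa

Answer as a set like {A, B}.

Directly nullable (have an ε-rule): {C, M}.
D is nullable via D -> C (every symbol on the right is already known nullable).
Not nullable: S, T — each has a terminal in every rule's right-hand side or depends on a non-nullable symbol.

{C, D, M}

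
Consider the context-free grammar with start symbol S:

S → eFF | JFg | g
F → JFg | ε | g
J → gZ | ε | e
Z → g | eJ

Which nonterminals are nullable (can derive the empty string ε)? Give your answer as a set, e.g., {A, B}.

Directly nullable (have an ε-rule): {F, J}.
Not nullable: S, Z — each has a terminal in every rule's right-hand side or depends on a non-nullable symbol.

{F, J}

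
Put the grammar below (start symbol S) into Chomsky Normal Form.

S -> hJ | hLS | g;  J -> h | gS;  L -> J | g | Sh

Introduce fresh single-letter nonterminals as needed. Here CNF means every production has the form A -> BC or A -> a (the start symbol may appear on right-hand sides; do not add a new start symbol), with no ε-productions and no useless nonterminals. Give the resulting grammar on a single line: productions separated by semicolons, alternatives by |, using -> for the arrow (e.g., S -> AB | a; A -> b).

S -> g | BC | BJ; A -> g; B -> h; C -> LS; J -> h | AS; L -> g | h | AS | SB

No ε-productions.
After unit-elimination: S -> g | hJ | hLS; J -> h | gS; L -> g | h | Sh | gS.
TERM: introduce A -> g, B -> h and substitute in every rule of length ≥2.
BIN: S -> BLS becomes S -> BC, C -> LS.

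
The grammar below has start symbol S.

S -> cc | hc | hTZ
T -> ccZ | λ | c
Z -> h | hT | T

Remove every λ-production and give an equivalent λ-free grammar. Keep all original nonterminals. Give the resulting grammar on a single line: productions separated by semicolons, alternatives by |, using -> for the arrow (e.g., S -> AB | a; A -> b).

Nullable set: {T, Z}.
S -> hTZ: T, Z nullable, giving h | hT | hTZ | hZ.
Drop T -> λ.
T -> ccZ: Z nullable, giving cc | ccZ.
Z -> T: T nullable, giving T.
Z -> hT: T nullable, giving h | hT.
Unchanged (no nullable symbols): S -> cc; S -> hc; T -> c; Z -> h.

S -> h | cc | hT | hZ | hc | hTZ; T -> c | cc | ccZ; Z -> T | h | hT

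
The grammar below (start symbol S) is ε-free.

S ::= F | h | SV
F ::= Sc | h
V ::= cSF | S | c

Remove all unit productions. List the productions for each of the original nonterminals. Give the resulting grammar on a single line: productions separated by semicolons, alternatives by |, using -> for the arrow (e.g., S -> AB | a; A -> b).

Unit productions: S->F, V->S.
Unit pairs (A ⇒* B via units): (S,F), (V,F), (V,S).
S: inherits non-unit rules of {F, S} → SV | Sc | h.
F: inherits non-unit rules of {F} → Sc | h.
V: inherits non-unit rules of {F, S, V} → SV | Sc | c | cSF | h.

S -> h | SV | Sc; F -> h | Sc; V -> c | h | SV | Sc | cSF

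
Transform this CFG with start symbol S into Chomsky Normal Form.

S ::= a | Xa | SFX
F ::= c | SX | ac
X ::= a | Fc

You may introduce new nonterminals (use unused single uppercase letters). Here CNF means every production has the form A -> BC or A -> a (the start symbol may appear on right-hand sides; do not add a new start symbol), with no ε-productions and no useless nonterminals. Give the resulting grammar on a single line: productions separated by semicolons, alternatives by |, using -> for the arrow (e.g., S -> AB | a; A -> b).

S -> a | SC | XA; A -> a; B -> c; C -> FX; F -> c | AB | SX; X -> a | FB

No ε-productions.
No unit productions to eliminate.
TERM: introduce A -> a, B -> c and substitute in every rule of length ≥2.
BIN: S -> SFX becomes S -> SC, C -> FX.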